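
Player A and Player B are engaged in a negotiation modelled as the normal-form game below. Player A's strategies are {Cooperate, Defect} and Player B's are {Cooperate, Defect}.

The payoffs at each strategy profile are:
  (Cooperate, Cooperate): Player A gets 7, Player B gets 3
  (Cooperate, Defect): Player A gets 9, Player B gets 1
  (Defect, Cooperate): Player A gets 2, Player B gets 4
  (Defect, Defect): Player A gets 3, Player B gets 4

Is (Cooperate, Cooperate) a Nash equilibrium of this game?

Yes

At (Cooperate, Cooperate), Player A earns 7; switching to Defect would give 2, so Player A has no profitable deviation.
Player B earns 3; switching to Defect would give 1, so Player B has no profitable deviation.
Neither player can gain by a unilateral deviation, so this profile is a Nash equilibrium.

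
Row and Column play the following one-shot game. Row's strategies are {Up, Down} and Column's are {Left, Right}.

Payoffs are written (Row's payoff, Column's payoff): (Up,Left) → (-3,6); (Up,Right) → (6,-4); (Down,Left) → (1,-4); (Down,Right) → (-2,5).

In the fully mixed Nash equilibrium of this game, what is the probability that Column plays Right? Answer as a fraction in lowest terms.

1/3

Let y be the probability that Column plays Left. In a completely mixed equilibrium, Row must be indifferent between Up and Down.
Row's expected payoff from Up is −3y + 6(1−y); from Down it is y − 2(1−y).
Setting these equal: −9y + 6 = 3y − 2, so y = 2/3.
Therefore Column plays Right with probability 1 − 2/3 = 1/3.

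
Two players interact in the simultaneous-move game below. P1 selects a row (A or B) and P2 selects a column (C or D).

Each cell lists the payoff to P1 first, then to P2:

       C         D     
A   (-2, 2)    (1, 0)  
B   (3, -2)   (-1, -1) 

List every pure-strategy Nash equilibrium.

(A, C): P1 prefers B (3 > -2) — not an equilibrium.
(A, D): P2 prefers C (2 > 0) — not an equilibrium.
(B, C): P2 prefers D (-1 > -2) — not an equilibrium.
(B, D): P1 prefers A (1 > -1) — not an equilibrium.

none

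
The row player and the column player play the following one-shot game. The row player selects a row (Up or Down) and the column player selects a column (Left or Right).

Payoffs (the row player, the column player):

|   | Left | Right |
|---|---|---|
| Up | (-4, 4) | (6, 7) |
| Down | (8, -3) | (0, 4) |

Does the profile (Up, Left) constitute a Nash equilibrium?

At (Up, Left), the row player earns -4; switching to Down would give 8, so the row player would deviate.
The column player earns 4; switching to Right would give 7, so the column player would deviate.
Since at least one player can profitably deviate, this is not a Nash equilibrium.

No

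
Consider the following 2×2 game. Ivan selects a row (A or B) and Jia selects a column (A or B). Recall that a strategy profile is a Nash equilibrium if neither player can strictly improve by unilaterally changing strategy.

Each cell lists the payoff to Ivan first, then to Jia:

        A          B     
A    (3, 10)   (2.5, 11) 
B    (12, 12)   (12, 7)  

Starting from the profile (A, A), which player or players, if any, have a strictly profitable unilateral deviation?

Both

Ivan at (A, A) earns 3; deviating to B yields 12 — a strict improvement.
Jia earns 10; deviating to B yields 11 — a strict improvement.
Both Ivan and Jia have strictly profitable deviations.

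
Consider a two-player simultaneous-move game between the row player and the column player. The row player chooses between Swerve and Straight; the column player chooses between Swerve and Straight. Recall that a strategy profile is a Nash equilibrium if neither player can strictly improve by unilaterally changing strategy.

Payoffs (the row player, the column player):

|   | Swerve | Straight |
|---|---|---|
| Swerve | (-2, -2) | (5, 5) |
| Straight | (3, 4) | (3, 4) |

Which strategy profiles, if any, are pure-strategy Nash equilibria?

(Swerve, Straight) and (Straight, Swerve)

(Swerve, Swerve): the row player prefers Straight (3 > -2); the column player prefers Straight (5 > -2) — not an equilibrium.
(Swerve, Straight): the row player gets 5 ≥ 3 from Straight, and the column player gets 5 ≥ -2 from Swerve — Nash equilibrium.
(Straight, Swerve): the row player gets 3 ≥ -2 from Swerve, and the column player gets 4 ≥ 4 from Straight — Nash equilibrium.
(Straight, Straight): the row player prefers Swerve (5 > 3) — not an equilibrium.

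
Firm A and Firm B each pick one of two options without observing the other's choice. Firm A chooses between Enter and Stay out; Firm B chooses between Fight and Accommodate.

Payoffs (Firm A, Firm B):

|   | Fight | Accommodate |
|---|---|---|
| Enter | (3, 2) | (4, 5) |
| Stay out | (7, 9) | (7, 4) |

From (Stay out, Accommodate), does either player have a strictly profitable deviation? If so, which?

Firm A at (Stay out, Accommodate) earns 7; deviating to Enter yields 4 — not better.
Firm B earns 4; deviating to Fight yields 9 — a strict improvement.
Only Firm B has a strictly profitable deviation.

Firm B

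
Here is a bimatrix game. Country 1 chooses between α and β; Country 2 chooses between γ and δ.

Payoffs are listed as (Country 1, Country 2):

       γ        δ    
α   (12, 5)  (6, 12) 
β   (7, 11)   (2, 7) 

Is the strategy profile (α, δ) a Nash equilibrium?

At (α, δ), Country 1 earns 6; switching to β would give 2, so Country 1 has no profitable deviation.
Country 2 earns 12; switching to γ would give 5, so Country 2 has no profitable deviation.
Neither player can gain by a unilateral deviation, so this profile is a Nash equilibrium.

Yes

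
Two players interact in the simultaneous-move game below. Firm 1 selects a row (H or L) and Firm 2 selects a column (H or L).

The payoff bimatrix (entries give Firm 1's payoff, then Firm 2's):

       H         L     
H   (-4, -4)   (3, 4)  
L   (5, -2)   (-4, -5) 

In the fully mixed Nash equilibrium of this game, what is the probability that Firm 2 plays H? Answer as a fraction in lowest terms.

Let q be the probability that Firm 2 plays H. In a completely mixed equilibrium, Firm 1 must be indifferent between H and L.
Firm 1's expected payoff from H is −4q + 3(1−q); from L it is 5q − 4(1−q).
Setting these equal: −7q + 3 = 9q − 4, so q = 7/16.

7/16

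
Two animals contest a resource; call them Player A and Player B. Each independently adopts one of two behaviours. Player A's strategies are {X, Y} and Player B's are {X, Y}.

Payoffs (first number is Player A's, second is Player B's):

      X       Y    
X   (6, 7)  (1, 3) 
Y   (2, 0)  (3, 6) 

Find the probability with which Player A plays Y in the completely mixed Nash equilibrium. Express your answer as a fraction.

Let p be the probability that Player A plays X. In a completely mixed equilibrium, Player B must be indifferent between X and Y.
Player B's expected payoff from X is 7p; from Y it is 3p + 6(1−p).
Setting these equal: 7p = −3p + 6, so p = 3/5.
Therefore Player A plays Y with probability 1 − 3/5 = 2/5.

2/5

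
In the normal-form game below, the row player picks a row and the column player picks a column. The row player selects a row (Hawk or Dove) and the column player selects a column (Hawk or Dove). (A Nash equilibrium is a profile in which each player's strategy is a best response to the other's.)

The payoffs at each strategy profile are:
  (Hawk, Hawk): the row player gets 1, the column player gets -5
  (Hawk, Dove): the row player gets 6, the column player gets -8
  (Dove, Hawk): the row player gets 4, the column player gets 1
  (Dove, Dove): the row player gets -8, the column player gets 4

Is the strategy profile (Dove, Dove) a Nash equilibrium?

No

At (Dove, Dove), the row player earns -8; switching to Hawk would give 6, so the row player would deviate.
The column player earns 4; switching to Hawk would give 1, so the column player has no profitable deviation.
Since at least one player can profitably deviate, this is not a Nash equilibrium.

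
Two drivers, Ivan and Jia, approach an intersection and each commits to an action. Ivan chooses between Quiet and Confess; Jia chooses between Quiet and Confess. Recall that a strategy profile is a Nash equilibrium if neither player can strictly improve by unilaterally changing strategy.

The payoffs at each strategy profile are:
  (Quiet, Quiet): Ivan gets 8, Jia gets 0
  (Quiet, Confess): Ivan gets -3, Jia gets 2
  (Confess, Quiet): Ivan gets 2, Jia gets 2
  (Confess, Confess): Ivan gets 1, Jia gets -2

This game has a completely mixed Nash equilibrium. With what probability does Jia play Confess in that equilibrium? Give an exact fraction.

3/5

Let c be the probability that Jia plays Quiet. In a completely mixed equilibrium, Ivan must be indifferent between Quiet and Confess.
Ivan's expected payoff from Quiet is 8c − 3(1−c); from Confess it is 2c + (1−c).
Setting these equal: 11c − 3 = c + 1, so c = 2/5.
Therefore Jia plays Confess with probability 1 − 2/5 = 3/5.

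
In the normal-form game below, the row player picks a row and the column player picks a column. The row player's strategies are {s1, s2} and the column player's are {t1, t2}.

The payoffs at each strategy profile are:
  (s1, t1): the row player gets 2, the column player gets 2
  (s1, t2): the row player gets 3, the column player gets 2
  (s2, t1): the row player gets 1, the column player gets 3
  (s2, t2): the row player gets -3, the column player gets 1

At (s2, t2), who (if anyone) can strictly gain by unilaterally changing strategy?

The row player at (s2, t2) earns -3; deviating to s1 yields 3 — a strict improvement.
The column player earns 1; deviating to t1 yields 3 — a strict improvement.
Both the row player and the column player have strictly profitable deviations.

Both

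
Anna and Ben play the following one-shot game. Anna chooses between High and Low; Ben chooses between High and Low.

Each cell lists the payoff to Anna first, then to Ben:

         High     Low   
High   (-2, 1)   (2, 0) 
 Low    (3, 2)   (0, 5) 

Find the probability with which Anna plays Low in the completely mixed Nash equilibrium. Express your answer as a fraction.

Let p be the probability that Anna plays High. In a completely mixed equilibrium, Ben must be indifferent between High and Low.
Ben's expected payoff from High is p + 2(1−p); from Low it is 5(1−p).
Setting these equal: −p + 2 = −5p + 5, so p = 3/4.
Therefore Anna plays Low with probability 1 − 3/4 = 1/4.

1/4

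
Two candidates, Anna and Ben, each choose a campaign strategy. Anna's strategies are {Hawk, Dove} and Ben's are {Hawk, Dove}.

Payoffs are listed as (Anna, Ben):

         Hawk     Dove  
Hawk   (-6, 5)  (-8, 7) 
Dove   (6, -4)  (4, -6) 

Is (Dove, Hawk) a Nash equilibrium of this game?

At (Dove, Hawk), Anna earns 6; switching to Hawk would give -6, so Anna has no profitable deviation.
Ben earns -4; switching to Dove would give -6, so Ben has no profitable deviation.
Neither player can gain by a unilateral deviation, so this profile is a Nash equilibrium.

Yes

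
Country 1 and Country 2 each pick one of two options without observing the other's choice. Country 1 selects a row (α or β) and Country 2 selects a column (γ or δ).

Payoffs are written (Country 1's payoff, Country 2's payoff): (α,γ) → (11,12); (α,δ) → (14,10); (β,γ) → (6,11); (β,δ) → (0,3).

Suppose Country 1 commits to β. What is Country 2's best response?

Against β, Country 2 earns 11 from γ and 3 from δ.
So γ is the best response.

γ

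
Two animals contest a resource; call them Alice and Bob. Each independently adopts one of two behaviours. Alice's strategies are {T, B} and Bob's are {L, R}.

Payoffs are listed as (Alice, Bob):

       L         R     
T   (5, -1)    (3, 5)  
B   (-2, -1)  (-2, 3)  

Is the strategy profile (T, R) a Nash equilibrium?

At (T, R), Alice earns 3; switching to B would give -2, so Alice has no profitable deviation.
Bob earns 5; switching to L would give -1, so Bob has no profitable deviation.
Neither player can gain by a unilateral deviation, so this profile is a Nash equilibrium.

Yes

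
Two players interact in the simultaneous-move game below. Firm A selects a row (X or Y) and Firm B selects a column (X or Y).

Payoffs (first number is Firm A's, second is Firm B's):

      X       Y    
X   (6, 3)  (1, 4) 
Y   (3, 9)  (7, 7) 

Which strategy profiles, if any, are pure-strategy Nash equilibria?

(X, X): Firm B prefers Y (4 > 3) — not an equilibrium.
(X, Y): Firm A prefers Y (7 > 1) — not an equilibrium.
(Y, X): Firm A prefers X (6 > 3) — not an equilibrium.
(Y, Y): Firm B prefers X (9 > 7) — not an equilibrium.

none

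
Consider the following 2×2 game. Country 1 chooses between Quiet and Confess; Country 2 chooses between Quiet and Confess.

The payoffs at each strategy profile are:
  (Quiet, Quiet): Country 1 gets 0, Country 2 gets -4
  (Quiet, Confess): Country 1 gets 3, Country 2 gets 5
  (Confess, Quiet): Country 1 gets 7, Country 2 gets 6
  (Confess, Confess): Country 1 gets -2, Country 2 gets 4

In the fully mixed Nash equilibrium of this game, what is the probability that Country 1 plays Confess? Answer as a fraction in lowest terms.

9/11

Let p be the probability that Country 1 plays Quiet. In a completely mixed equilibrium, Country 2 must be indifferent between Quiet and Confess.
Country 2's expected payoff from Quiet is −4p + 6(1−p); from Confess it is 5p + 4(1−p).
Setting these equal: −10p + 6 = p + 4, so p = 2/11.
Therefore Country 1 plays Confess with probability 1 − 2/11 = 9/11.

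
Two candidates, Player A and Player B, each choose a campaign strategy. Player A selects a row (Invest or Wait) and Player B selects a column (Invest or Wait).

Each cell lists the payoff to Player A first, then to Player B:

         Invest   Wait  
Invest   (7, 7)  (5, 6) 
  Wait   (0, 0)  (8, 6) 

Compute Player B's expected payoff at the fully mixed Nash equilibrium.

6

First find p, the probability Player A plays Invest, from Player B's indifference between Invest and Wait: 7p = 6p + 6(1−p), giving p = 6/7.
Since Player B is indifferent in equilibrium, Player B's expected payoff equals the payoff from either column against (6/7, 1/7). Using Invest: 7(6/7) = 6.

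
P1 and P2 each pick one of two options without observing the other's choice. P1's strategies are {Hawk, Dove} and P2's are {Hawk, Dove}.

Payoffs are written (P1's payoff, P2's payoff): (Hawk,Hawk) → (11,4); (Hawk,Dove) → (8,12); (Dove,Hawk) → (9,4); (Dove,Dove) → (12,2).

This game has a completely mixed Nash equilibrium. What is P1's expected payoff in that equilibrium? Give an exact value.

10

First find q, the probability P2 plays Hawk, from P1's indifference between Hawk and Dove: 11q + 8(1−q) = 9q + 12(1−q), giving q = 2/3.
Since P1 is indifferent in equilibrium, P1's expected payoff equals the payoff from either row against (2/3, 1/3). Using Hawk: 11(2/3) + 8(1/3) = 10.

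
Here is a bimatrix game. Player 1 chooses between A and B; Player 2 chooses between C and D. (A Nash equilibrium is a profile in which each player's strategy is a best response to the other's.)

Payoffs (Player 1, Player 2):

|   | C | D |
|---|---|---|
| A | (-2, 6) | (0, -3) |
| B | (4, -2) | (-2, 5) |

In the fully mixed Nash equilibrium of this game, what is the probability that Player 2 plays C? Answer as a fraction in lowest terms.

1/4

Let y be the probability that Player 2 plays C. In a completely mixed equilibrium, Player 1 must be indifferent between A and B.
Player 1's expected payoff from A is −2y; from B it is 4y − 2(1−y).
Setting these equal: −2y = 6y − 2, so y = 1/4.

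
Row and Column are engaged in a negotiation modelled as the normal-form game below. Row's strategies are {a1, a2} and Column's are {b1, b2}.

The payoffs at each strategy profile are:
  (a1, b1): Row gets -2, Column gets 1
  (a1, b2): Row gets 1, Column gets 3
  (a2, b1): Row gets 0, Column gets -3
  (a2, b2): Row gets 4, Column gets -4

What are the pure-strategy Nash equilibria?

(a2, b1)

(a1, b1): Row prefers a2 (0 > -2); Column prefers b2 (3 > 1) — not an equilibrium.
(a1, b2): Row prefers a2 (4 > 1) — not an equilibrium.
(a2, b1): Row gets 0 ≥ -2 from a1, and Column gets -3 ≥ -4 from b2 — Nash equilibrium.
(a2, b2): Column prefers b1 (-3 > -4) — not an equilibrium.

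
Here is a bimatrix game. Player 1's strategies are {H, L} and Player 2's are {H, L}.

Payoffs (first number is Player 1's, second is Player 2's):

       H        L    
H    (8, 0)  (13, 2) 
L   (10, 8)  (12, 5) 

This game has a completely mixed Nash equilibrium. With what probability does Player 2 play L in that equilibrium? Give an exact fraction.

Let q be the probability that Player 2 plays H. In a completely mixed equilibrium, Player 1 must be indifferent between H and L.
Player 1's expected payoff from H is 8q + 13(1−q); from L it is 10q + 12(1−q).
Setting these equal: −5q + 13 = −2q + 12, so q = 1/3.
Therefore Player 2 plays L with probability 1 − 1/3 = 2/3.

2/3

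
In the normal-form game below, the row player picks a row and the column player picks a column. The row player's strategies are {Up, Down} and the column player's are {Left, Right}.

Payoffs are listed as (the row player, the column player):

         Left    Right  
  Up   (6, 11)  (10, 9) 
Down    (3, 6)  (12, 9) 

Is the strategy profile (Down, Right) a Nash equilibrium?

At (Down, Right), the row player earns 12; switching to Up would give 10, so the row player has no profitable deviation.
The column player earns 9; switching to Left would give 6, so the column player has no profitable deviation.
Neither player can gain by a unilateral deviation, so this profile is a Nash equilibrium.

Yes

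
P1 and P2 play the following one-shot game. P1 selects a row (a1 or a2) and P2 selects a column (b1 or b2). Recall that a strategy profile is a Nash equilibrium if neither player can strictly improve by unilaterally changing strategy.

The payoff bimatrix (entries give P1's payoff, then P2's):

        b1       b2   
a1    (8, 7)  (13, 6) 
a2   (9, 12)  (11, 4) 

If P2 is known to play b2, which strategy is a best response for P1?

a1

Against b2, P1 earns 13 from a1 and 11 from a2.
So a1 is the best response.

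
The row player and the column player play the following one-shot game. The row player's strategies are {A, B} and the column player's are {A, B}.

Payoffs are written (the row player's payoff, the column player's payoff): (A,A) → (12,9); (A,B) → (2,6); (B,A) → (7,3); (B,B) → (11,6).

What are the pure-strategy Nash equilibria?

(A, A) and (B, B)

(A, A): the row player gets 12 ≥ 7 from B, and the column player gets 9 ≥ 6 from B — Nash equilibrium.
(A, B): the row player prefers B (11 > 2); the column player prefers A (9 > 6) — not an equilibrium.
(B, A): the row player prefers A (12 > 7); the column player prefers B (6 > 3) — not an equilibrium.
(B, B): the row player gets 11 ≥ 2 from A, and the column player gets 6 ≥ 3 from A — Nash equilibrium.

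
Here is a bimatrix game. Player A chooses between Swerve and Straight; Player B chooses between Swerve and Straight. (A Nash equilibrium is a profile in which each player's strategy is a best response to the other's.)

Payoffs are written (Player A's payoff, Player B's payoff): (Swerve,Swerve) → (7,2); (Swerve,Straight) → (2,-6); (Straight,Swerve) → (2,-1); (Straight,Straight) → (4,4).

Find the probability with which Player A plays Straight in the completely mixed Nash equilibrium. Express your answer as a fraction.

8/13

Let x be the probability that Player A plays Swerve. In a completely mixed equilibrium, Player B must be indifferent between Swerve and Straight.
Player B's expected payoff from Swerve is 2x − (1−x); from Straight it is −6x + 4(1−x).
Setting these equal: 3x − 1 = −10x + 4, so x = 5/13.
Therefore Player A plays Straight with probability 1 − 5/13 = 8/13.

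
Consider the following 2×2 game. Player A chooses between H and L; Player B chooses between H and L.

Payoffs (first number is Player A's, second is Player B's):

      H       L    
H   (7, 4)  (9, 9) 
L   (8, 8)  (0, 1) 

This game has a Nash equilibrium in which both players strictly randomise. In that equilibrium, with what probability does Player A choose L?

Let r be the probability that Player A plays H. In a completely mixed equilibrium, Player B must be indifferent between H and L.
Player B's expected payoff from H is 4r + 8(1−r); from L it is 9r + (1−r).
Setting these equal: −4r + 8 = 8r + 1, so r = 7/12.
Therefore Player A plays L with probability 1 − 7/12 = 5/12.

5/12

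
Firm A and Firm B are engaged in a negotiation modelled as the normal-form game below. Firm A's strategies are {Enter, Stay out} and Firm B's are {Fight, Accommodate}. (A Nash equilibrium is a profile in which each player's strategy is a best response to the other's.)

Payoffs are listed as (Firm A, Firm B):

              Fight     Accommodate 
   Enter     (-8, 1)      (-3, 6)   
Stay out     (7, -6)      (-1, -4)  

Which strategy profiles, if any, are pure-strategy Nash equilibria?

(Enter, Fight): Firm A prefers Stay out (7 > -8); Firm B prefers Accommodate (6 > 1) — not an equilibrium.
(Enter, Accommodate): Firm A prefers Stay out (-1 > -3) — not an equilibrium.
(Stay out, Fight): Firm B prefers Accommodate (-4 > -6) — not an equilibrium.
(Stay out, Accommodate): Firm A gets -1 ≥ -3 from Enter, and Firm B gets -4 ≥ -6 from Fight — Nash equilibrium.

(Stay out, Accommodate)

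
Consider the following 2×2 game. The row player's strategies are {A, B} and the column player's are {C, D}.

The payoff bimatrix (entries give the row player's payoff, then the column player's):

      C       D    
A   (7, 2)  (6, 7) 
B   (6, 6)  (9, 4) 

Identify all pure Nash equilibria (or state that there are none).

(A, C): the column player prefers D (7 > 2) — not an equilibrium.
(A, D): the row player prefers B (9 > 6) — not an equilibrium.
(B, C): the row player prefers A (7 > 6) — not an equilibrium.
(B, D): the column player prefers C (6 > 4) — not an equilibrium.

none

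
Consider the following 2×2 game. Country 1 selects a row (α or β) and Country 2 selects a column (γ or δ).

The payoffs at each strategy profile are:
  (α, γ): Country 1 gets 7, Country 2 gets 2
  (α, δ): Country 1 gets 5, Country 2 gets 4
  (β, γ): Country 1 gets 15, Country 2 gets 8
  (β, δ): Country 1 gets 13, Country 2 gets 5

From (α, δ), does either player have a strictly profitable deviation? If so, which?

Country 1 at (α, δ) earns 5; deviating to β yields 13 — a strict improvement.
Country 2 earns 4; deviating to γ yields 2 — not better.
Only Country 1 has a strictly profitable deviation.

Country 1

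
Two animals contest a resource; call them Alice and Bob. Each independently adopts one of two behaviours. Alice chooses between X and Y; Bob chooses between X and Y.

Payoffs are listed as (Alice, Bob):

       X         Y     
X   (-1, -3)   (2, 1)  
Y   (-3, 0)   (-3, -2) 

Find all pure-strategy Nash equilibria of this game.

(X, Y)

(X, X): Bob prefers Y (1 > -3) — not an equilibrium.
(X, Y): Alice gets 2 ≥ -3 from Y, and Bob gets 1 ≥ -3 from X — Nash equilibrium.
(Y, X): Alice prefers X (-1 > -3) — not an equilibrium.
(Y, Y): Alice prefers X (2 > -3); Bob prefers X (0 > -2) — not an equilibrium.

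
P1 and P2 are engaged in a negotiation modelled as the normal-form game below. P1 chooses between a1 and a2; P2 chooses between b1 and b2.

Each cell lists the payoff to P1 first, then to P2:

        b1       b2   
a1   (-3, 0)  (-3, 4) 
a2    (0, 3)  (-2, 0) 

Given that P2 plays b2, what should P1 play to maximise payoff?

a2

Against b2, P1 earns -3 from a1 and -2 from a2.
So a2 is the best response.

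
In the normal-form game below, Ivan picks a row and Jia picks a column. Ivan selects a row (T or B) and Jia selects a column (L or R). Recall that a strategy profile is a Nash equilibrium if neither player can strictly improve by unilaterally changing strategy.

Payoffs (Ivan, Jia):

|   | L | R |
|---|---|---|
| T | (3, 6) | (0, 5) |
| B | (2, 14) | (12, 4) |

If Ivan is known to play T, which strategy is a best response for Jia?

Against T, Jia earns 6 from L and 5 from R.
So L is the best response.

L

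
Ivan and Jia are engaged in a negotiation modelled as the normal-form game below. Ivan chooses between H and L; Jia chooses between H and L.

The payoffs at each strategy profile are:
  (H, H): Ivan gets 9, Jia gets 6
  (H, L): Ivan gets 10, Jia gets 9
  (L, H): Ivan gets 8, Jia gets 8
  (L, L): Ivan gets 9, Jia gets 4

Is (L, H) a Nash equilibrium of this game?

At (L, H), Ivan earns 8; switching to H would give 9, so Ivan would deviate.
Jia earns 8; switching to L would give 4, so Jia has no profitable deviation.
Since at least one player can profitably deviate, this is not a Nash equilibrium.

No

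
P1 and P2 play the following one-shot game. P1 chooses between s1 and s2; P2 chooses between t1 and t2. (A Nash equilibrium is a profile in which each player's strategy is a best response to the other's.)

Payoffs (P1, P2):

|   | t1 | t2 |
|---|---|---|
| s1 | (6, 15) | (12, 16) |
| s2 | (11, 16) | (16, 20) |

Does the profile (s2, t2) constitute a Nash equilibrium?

Yes

At (s2, t2), P1 earns 16; switching to s1 would give 12, so P1 has no profitable deviation.
P2 earns 20; switching to t1 would give 16, so P2 has no profitable deviation.
Neither player can gain by a unilateral deviation, so this profile is a Nash equilibrium.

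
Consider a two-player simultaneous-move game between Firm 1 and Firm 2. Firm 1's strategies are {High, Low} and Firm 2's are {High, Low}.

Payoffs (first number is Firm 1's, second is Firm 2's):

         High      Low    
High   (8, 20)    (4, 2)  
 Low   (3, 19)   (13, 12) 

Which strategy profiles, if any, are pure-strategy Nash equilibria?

(High, High): Firm 1 gets 8 ≥ 3 from Low, and Firm 2 gets 20 ≥ 2 from Low — Nash equilibrium.
(High, Low): Firm 1 prefers Low (13 > 4); Firm 2 prefers High (20 > 2) — not an equilibrium.
(Low, High): Firm 1 prefers High (8 > 3) — not an equilibrium.
(Low, Low): Firm 2 prefers High (19 > 12) — not an equilibrium.

(High, High)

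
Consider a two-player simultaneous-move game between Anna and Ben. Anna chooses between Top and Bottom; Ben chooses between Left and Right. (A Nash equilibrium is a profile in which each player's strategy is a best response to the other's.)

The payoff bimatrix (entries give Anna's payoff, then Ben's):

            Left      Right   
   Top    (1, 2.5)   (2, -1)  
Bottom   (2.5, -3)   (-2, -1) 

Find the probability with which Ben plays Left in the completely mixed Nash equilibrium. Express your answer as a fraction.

Let y be the probability that Ben plays Left. In a completely mixed equilibrium, Anna must be indifferent between Top and Bottom.
Anna's expected payoff from Top is y + 2(1−y); from Bottom it is 2.5y − 2(1−y).
Setting these equal: −y + 2 = 4.5y − 2, so y = 8/11.

8/11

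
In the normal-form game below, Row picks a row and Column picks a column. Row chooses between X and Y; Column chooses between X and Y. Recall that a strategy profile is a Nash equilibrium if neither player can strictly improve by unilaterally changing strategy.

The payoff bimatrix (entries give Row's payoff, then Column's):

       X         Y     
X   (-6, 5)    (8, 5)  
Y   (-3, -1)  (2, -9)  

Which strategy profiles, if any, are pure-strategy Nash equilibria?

(X, Y) and (Y, X)

(X, X): Row prefers Y (-3 > -6) — not an equilibrium.
(X, Y): Row gets 8 ≥ 2 from Y, and Column gets 5 ≥ 5 from X — Nash equilibrium.
(Y, X): Row gets -3 ≥ -6 from X, and Column gets -1 ≥ -9 from Y — Nash equilibrium.
(Y, Y): Row prefers X (8 > 2); Column prefers X (-1 > -9) — not an equilibrium.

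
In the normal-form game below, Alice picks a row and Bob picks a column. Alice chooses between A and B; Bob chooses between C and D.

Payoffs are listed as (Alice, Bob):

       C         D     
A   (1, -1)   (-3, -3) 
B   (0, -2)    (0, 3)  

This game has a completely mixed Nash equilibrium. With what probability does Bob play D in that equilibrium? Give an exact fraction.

1/4

Let y be the probability that Bob plays C. In a completely mixed equilibrium, Alice must be indifferent between A and B.
Alice's expected payoff from A is y − 3(1−y); from B it is 0.
Setting these equal: 4y − 3 = 0, so y = 3/4.
Therefore Bob plays D with probability 1 − 3/4 = 1/4.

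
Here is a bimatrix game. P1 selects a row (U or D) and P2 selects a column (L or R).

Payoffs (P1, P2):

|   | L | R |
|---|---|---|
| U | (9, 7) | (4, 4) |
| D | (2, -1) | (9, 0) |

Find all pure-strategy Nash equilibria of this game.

(U, L) and (D, R)

(U, L): P1 gets 9 ≥ 2 from D, and P2 gets 7 ≥ 4 from R — Nash equilibrium.
(U, R): P1 prefers D (9 > 4); P2 prefers L (7 > 4) — not an equilibrium.
(D, L): P1 prefers U (9 > 2); P2 prefers R (0 > -1) — not an equilibrium.
(D, R): P1 gets 9 ≥ 4 from U, and P2 gets 0 ≥ -1 from L — Nash equilibrium.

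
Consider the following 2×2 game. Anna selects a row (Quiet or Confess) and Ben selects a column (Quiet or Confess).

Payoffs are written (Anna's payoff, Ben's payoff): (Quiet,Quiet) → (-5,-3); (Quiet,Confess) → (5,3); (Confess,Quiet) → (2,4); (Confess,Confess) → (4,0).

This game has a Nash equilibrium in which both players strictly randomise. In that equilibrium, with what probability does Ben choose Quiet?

Let y be the probability that Ben plays Quiet. In a completely mixed equilibrium, Anna must be indifferent between Quiet and Confess.
Anna's expected payoff from Quiet is −5y + 5(1−y); from Confess it is 2y + 4(1−y).
Setting these equal: −10y + 5 = −2y + 4, so y = 1/8.

1/8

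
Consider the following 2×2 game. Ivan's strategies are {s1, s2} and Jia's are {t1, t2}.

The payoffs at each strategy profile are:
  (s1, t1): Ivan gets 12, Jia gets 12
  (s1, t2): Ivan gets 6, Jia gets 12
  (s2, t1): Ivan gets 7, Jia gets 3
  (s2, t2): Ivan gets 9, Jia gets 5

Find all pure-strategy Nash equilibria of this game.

(s1, t1) and (s2, t2)

(s1, t1): Ivan gets 12 ≥ 7 from s2, and Jia gets 12 ≥ 12 from t2 — Nash equilibrium.
(s1, t2): Ivan prefers s2 (9 > 6) — not an equilibrium.
(s2, t1): Ivan prefers s1 (12 > 7); Jia prefers t2 (5 > 3) — not an equilibrium.
(s2, t2): Ivan gets 9 ≥ 6 from s1, and Jia gets 5 ≥ 3 from t1 — Nash equilibrium.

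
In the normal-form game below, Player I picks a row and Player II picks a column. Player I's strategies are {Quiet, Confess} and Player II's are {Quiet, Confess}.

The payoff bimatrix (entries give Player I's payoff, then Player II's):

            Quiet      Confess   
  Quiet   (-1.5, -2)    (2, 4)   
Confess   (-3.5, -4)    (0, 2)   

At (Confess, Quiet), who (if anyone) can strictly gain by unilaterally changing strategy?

Player I at (Confess, Quiet) earns -3.5; deviating to Quiet yields -1.5 — a strict improvement.
Player II earns -4; deviating to Confess yields 2 — a strict improvement.
Both Player I and Player II have strictly profitable deviations.

Both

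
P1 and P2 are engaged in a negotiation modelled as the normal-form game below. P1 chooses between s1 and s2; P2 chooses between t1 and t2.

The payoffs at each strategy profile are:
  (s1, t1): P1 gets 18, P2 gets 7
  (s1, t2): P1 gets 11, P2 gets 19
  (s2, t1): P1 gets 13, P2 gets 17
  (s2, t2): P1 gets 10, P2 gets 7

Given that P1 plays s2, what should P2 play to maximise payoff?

t1

Against s2, P2 earns 17 from t1 and 7 from t2.
So t1 is the best response.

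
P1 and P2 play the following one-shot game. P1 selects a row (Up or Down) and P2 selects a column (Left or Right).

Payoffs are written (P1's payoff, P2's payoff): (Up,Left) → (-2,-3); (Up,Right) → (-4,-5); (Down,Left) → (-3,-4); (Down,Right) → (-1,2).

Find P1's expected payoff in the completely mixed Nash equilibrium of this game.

First find q, the probability P2 plays Left, from P1's indifference between Up and Down: −2q − 4(1−q) = −3q − (1−q), giving q = 3/4.
Since P1 is indifferent in equilibrium, P1's expected payoff equals the payoff from either row against (3/4, 1/4). Using Up: −2(3/4) − 4(1/4) = -5/2.

-5/2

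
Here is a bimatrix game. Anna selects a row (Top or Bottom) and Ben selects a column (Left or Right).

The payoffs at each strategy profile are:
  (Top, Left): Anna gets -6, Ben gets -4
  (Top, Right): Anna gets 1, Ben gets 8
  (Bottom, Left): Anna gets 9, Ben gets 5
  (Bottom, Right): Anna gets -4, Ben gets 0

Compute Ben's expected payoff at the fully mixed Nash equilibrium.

First find x, the probability Anna plays Top, from Ben's indifference between Left and Right: −4x + 5(1−x) = 8x, giving x = 5/17.
Since Ben is indifferent in equilibrium, Ben's expected payoff equals the payoff from either column against (5/17, 12/17). Using Left: −4(5/17) + 5(12/17) = 40/17.

40/17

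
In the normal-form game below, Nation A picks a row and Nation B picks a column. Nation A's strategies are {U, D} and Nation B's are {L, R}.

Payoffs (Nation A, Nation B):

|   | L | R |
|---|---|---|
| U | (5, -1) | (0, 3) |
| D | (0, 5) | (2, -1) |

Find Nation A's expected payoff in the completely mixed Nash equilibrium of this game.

First find q, the probability Nation B plays L, from Nation A's indifference between U and D: 5q = 2(1−q), giving q = 2/7.
Since Nation A is indifferent in equilibrium, Nation A's expected payoff equals the payoff from either row against (2/7, 5/7). Using U: 5(2/7) = 10/7.

10/7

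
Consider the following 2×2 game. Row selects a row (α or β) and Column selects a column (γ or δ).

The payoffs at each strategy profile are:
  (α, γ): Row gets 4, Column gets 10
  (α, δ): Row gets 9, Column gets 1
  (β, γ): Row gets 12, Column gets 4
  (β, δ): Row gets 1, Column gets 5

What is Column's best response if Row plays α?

Against α, Column earns 10 from γ and 1 from δ.
So γ is the best response.

γ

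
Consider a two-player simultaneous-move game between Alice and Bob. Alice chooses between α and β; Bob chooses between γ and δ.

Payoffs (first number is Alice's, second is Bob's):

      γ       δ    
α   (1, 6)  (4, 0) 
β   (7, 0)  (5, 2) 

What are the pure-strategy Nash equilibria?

(α, γ): Alice prefers β (7 > 1) — not an equilibrium.
(α, δ): Alice prefers β (5 > 4); Bob prefers γ (6 > 0) — not an equilibrium.
(β, γ): Bob prefers δ (2 > 0) — not an equilibrium.
(β, δ): Alice gets 5 ≥ 4 from α, and Bob gets 2 ≥ 0 from γ — Nash equilibrium.

(β, δ)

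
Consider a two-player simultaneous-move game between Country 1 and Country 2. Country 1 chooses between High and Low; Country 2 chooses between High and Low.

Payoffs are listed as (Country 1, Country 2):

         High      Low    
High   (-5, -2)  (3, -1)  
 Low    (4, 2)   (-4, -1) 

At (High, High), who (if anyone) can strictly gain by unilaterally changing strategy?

Both

Country 1 at (High, High) earns -5; deviating to Low yields 4 — a strict improvement.
Country 2 earns -2; deviating to Low yields -1 — a strict improvement.
Both Country 1 and Country 2 have strictly profitable deviations.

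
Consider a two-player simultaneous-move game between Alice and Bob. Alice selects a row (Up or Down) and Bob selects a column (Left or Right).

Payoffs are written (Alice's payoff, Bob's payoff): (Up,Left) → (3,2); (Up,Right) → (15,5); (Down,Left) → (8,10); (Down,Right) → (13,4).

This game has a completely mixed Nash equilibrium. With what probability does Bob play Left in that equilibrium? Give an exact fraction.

2/7

Let y be the probability that Bob plays Left. In a completely mixed equilibrium, Alice must be indifferent between Up and Down.
Alice's expected payoff from Up is 3y + 15(1−y); from Down it is 8y + 13(1−y).
Setting these equal: −12y + 15 = −5y + 13, so y = 2/7.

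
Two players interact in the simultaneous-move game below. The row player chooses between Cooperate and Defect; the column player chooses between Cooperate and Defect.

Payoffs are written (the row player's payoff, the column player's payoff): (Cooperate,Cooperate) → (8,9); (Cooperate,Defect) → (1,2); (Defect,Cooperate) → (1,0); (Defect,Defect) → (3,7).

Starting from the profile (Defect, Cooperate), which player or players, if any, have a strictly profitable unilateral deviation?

Both

The row player at (Defect, Cooperate) earns 1; deviating to Cooperate yields 8 — a strict improvement.
The column player earns 0; deviating to Defect yields 7 — a strict improvement.
Both the row player and the column player have strictly profitable deviations.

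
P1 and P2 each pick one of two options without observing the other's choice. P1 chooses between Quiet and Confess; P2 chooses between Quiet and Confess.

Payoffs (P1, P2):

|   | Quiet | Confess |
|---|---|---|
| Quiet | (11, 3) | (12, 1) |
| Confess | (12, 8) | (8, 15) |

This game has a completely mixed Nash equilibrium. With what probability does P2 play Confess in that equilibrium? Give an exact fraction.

Let y be the probability that P2 plays Quiet. In a completely mixed equilibrium, P1 must be indifferent between Quiet and Confess.
P1's expected payoff from Quiet is 11y + 12(1−y); from Confess it is 12y + 8(1−y).
Setting these equal: −y + 12 = 4y + 8, so y = 4/5.
Therefore P2 plays Confess with probability 1 − 4/5 = 1/5.

1/5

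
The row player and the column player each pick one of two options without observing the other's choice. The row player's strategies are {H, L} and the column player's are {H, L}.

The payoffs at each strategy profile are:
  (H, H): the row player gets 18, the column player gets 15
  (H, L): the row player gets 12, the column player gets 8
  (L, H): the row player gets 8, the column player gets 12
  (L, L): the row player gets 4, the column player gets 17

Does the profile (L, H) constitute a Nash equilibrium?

No

At (L, H), the row player earns 8; switching to H would give 18, so the row player would deviate.
The column player earns 12; switching to L would give 17, so the column player would deviate.
Since at least one player can profitably deviate, this is not a Nash equilibrium.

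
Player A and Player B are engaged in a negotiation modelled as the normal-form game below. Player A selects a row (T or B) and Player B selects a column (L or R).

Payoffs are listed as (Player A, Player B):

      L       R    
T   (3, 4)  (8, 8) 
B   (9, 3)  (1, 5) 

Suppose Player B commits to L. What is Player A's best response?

B

Against L, Player A earns 3 from T and 9 from B.
So B is the best response.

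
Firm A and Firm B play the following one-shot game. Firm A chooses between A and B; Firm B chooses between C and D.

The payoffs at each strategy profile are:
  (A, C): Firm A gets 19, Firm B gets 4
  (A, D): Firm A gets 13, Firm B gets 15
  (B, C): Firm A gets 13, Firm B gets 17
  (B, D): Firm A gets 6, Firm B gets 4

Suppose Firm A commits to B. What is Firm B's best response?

Against B, Firm B earns 17 from C and 4 from D.
So C is the best response.

C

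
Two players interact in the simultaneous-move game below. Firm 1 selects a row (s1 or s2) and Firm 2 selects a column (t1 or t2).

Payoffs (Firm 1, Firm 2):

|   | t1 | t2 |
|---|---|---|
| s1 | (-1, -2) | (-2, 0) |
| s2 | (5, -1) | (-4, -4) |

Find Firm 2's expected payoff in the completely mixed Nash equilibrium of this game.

First find p, the probability Firm 1 plays s1, from Firm 2's indifference between t1 and t2: −2p − (1−p) = −4(1−p), giving p = 3/5.
Since Firm 2 is indifferent in equilibrium, Firm 2's expected payoff equals the payoff from either column against (3/5, 2/5). Using t1: −2(3/5) − (2/5) = -8/5.

-8/5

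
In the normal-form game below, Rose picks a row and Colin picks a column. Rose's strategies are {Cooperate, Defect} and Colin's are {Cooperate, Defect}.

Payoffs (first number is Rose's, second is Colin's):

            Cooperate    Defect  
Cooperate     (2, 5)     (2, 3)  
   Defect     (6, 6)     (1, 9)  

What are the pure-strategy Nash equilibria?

none

(Cooperate, Cooperate): Rose prefers Defect (6 > 2) — not an equilibrium.
(Cooperate, Defect): Colin prefers Cooperate (5 > 3) — not an equilibrium.
(Defect, Cooperate): Colin prefers Defect (9 > 6) — not an equilibrium.
(Defect, Defect): Rose prefers Cooperate (2 > 1) — not an equilibrium.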